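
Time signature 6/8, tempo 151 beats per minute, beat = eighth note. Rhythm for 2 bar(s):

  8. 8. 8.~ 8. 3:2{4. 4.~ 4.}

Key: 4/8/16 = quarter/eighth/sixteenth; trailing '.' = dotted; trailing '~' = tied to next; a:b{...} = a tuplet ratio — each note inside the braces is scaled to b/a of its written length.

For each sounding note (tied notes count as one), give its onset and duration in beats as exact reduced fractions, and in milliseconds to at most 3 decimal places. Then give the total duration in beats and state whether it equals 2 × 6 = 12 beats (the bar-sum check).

1) 0.0ms=0b +596.026ms=3/2b
2) 596.026ms=3/2b +596.026ms=3/2b
3) 1192.053ms=3b +1192.053ms=3b
4) 2384.106ms=6b +794.702ms=2b
5) 3178.808ms=8b +1589.404ms=4b
Σ=12b of 12 (151bpm 6/8) — PASS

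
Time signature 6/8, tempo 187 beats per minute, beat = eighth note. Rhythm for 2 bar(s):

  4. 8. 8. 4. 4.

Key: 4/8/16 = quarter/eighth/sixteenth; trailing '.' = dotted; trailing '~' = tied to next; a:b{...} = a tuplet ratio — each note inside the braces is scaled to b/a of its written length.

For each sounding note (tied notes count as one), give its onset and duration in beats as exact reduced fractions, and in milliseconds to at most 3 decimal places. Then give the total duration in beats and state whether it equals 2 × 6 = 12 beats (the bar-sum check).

1) 0.0ms=0b +962.567ms=3b
2) 962.567ms=3b +481.283ms=3/2b
3) 1443.85ms=9/2b +481.283ms=3/2b
4) 1925.134ms=6b +962.567ms=3b
5) 2887.701ms=9b +962.567ms=3b
Σ=12b of 12 (187bpm 6/8) — PASS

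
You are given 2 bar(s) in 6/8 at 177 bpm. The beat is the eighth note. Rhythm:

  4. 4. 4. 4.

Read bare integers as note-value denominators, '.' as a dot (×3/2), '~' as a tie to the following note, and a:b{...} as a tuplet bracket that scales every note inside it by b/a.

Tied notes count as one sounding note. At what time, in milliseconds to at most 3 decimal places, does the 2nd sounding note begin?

1. 0.0ms @ 0 + 1016.949ms (3)
2. 1016.949ms @ 3 + 1016.949ms (3)
3. 2033.898ms @ 6 + 1016.949ms (3)
4. 3050.847ms @ 9 + 1016.949ms (3)

note 2 onset = 3b = 1016.949ms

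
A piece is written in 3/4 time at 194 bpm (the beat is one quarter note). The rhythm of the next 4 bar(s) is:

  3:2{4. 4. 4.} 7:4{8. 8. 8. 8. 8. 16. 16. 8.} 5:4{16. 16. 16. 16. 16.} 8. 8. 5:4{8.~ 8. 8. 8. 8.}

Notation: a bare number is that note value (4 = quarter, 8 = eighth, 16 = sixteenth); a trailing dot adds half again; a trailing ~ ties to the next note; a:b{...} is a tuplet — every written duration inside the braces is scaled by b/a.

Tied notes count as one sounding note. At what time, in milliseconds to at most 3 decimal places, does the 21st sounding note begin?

1. 0.0ms @ 0 + 309.278ms (1)
2. 309.278ms @ 1 + 309.278ms (1)
3. 618.557ms @ 2 + 309.278ms (1)
4. 927.835ms @ 3 + 132.548ms (3/7)
5. 1060.383ms @ 24/7 + 132.548ms (3/7)
6. 1192.931ms @ 27/7 + 132.548ms (3/7)
7. 1325.479ms @ 30/7 + 132.548ms (3/7)
8. 1458.027ms @ 33/7 + 132.548ms (3/7)
9. 1590.574ms @ 36/7 + 66.274ms (3/14)
10. 1656.848ms @ 75/14 + 66.274ms (3/14)
11. 1723.122ms @ 39/7 + 132.548ms (3/7)
12. 1855.67ms @ 6 + 92.784ms (3/10)
13. 1948.454ms @ 63/10 + 92.784ms (3/10)
14. 2041.237ms @ 33/5 + 92.784ms (3/10)
15. 2134.021ms @ 69/10 + 92.784ms (3/10)
16. 2226.804ms @ 36/5 + 92.784ms (3/10)
17. 2319.588ms @ 15/2 + 231.959ms (3/4)
18. 2551.546ms @ 33/4 + 231.959ms (3/4)
19. 2783.505ms @ 9 + 371.134ms (6/5)
20. 3154.639ms @ 51/5 + 185.567ms (3/5)
21. 3340.206ms @ 54/5 + 185.567ms (3/5)
22. 3525.773ms @ 57/5 + 185.567ms (3/5)

note 21 onset = 54/5b = 3340.206ms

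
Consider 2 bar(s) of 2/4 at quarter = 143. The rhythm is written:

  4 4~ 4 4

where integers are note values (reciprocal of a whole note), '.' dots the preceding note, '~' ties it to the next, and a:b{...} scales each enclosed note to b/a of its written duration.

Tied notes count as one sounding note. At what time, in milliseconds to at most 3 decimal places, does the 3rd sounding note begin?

1. 0.0ms @ 0 + 419.58ms (1)
2. 419.58ms @ 1 + 839.161ms (2)
3. 1258.741ms @ 3 + 419.58ms (1)

note 3 onset = 3b = 1258.741ms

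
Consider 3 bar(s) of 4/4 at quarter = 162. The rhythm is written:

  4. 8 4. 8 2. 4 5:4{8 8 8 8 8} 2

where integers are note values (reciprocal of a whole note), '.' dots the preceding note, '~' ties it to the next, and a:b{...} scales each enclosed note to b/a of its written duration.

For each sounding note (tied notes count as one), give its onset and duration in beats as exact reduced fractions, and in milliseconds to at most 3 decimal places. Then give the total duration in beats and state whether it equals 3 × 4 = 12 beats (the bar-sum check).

1) 0.0ms=0b +555.556ms=3/2b
2) 555.556ms=3/2b +185.185ms=1/2b
3) 740.741ms=2b +555.556ms=3/2b
4) 1296.296ms=7/2b +185.185ms=1/2b
5) 1481.481ms=4b +1111.111ms=3b
6) 2592.593ms=7b +370.37ms=1b
7) 2962.963ms=8b +148.148ms=2/5b
8) 3111.111ms=42/5b +148.148ms=2/5b
9) 3259.259ms=44/5b +148.148ms=2/5b
10) 3407.407ms=46/5b +148.148ms=2/5b
11) 3555.556ms=48/5b +148.148ms=2/5b
12) 3703.704ms=10b +740.741ms=2b
Σ=12b of 12 (162bpm 4/4) — PASS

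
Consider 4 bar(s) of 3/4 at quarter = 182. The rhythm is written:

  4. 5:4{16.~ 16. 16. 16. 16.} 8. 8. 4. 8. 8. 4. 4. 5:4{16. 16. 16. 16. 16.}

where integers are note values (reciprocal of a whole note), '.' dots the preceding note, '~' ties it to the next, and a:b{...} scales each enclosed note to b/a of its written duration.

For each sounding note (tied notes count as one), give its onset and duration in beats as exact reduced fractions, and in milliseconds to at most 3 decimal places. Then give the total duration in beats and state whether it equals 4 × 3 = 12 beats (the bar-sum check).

1) 0.0ms=0b +494.505ms=3/2b
2) 494.505ms=3/2b +197.802ms=3/5b
3) 692.308ms=21/10b +98.901ms=3/10b
4) 791.209ms=12/5b +98.901ms=3/10b
5) 890.11ms=27/10b +98.901ms=3/10b
6) 989.011ms=3b +247.253ms=3/4b
7) 1236.264ms=15/4b +247.253ms=3/4b
8) 1483.516ms=9/2b +494.505ms=3/2b
9) 1978.022ms=6b +247.253ms=3/4b
10) 2225.275ms=27/4b +247.253ms=3/4b
11) 2472.527ms=15/2b +494.505ms=3/2b
12) 2967.033ms=9b +494.505ms=3/2b
13) 3461.538ms=21/2b +98.901ms=3/10b
14) 3560.44ms=54/5b +98.901ms=3/10b
15) 3659.341ms=111/10b +98.901ms=3/10b
16) 3758.242ms=57/5b +98.901ms=3/10b
17) 3857.143ms=117/10b +98.901ms=3/10b
Σ=12b of 12 (182bpm 3/4) — PASS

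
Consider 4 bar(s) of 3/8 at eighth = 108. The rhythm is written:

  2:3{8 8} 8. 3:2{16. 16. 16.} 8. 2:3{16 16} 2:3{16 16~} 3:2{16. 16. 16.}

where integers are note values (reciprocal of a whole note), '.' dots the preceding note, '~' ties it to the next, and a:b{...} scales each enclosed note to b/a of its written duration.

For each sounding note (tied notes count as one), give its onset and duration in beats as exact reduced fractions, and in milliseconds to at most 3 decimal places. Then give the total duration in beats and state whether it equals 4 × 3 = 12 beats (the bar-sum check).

1) 0.0ms=0b +833.333ms=3/2b
2) 833.333ms=3/2b +833.333ms=3/2b
3) 1666.667ms=3b +833.333ms=3/2b
4) 2500.0ms=9/2b +277.778ms=1/2b
5) 2777.778ms=5b +277.778ms=1/2b
6) 3055.556ms=11/2b +277.778ms=1/2b
7) 3333.333ms=6b +833.333ms=3/2b
8) 4166.667ms=15/2b +416.667ms=3/4b
9) 4583.333ms=33/4b +416.667ms=3/4b
10) 5000.0ms=9b +416.667ms=3/4b
11) 5416.667ms=39/4b +694.444ms=5/4b
12) 6111.111ms=11b +277.778ms=1/2b
13) 6388.889ms=23/2b +277.778ms=1/2b
Σ=12b of 12 (108bpm 3/8) — PASS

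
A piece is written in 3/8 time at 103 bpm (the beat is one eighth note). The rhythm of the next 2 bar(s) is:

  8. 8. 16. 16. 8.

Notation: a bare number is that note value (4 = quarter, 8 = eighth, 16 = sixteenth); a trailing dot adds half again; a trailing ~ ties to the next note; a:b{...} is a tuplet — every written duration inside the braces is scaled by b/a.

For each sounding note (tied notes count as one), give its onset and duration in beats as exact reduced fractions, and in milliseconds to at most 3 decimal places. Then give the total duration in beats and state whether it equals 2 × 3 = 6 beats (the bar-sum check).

1) 0.0ms=0b +873.786ms=3/2b
2) 873.786ms=3/2b +873.786ms=3/2b
3) 1747.573ms=3b +436.893ms=3/4b
4) 2184.466ms=15/4b +436.893ms=3/4b
5) 2621.359ms=9/2b +873.786ms=3/2b
Σ=6b of 6 (103bpm 3/8) — PASS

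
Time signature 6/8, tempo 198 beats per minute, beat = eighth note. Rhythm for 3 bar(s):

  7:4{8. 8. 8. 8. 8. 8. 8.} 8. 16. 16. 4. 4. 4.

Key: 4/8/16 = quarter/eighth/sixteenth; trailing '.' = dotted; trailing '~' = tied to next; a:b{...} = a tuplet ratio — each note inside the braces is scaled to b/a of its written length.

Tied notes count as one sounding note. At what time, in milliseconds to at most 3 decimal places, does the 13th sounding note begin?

note 13 onset = 15b = 4545.455ms

1. 0.0ms @ 0 + 259.74ms (6/7)
2. 259.74ms @ 6/7 + 259.74ms (6/7)
3. 519.481ms @ 12/7 + 259.74ms (6/7)
4. 779.221ms @ 18/7 + 259.74ms (6/7)
5. 1038.961ms @ 24/7 + 259.74ms (6/7)
6. 1298.701ms @ 30/7 + 259.74ms (6/7)
7. 1558.442ms @ 36/7 + 259.74ms (6/7)
8. 1818.182ms @ 6 + 454.545ms (3/2)
9. 2272.727ms @ 15/2 + 227.273ms (3/4)
10. 2500.0ms @ 33/4 + 227.273ms (3/4)
11. 2727.273ms @ 9 + 909.091ms (3)
12. 3636.364ms @ 12 + 909.091ms (3)
13. 4545.455ms @ 15 + 909.091ms (3)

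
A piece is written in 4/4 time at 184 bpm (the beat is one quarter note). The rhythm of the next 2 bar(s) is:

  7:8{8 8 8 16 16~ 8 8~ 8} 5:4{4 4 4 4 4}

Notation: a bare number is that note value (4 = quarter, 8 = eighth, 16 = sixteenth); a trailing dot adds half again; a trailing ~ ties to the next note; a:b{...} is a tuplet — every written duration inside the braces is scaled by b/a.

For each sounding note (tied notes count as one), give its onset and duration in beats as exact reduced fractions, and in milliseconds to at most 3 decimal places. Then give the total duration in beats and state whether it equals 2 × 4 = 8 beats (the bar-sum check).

1) 0.0ms=0b +186.335ms=4/7b
2) 186.335ms=4/7b +186.335ms=4/7b
3) 372.671ms=8/7b +186.335ms=4/7b
4) 559.006ms=12/7b +93.168ms=2/7b
5) 652.174ms=2b +279.503ms=6/7b
6) 931.677ms=20/7b +372.671ms=8/7b
7) 1304.348ms=4b +260.87ms=4/5b
8) 1565.217ms=24/5b +260.87ms=4/5b
9) 1826.087ms=28/5b +260.87ms=4/5b
10) 2086.957ms=32/5b +260.87ms=4/5b
11) 2347.826ms=36/5b +260.87ms=4/5b
Σ=8b of 8 (184bpm 4/4) — PASS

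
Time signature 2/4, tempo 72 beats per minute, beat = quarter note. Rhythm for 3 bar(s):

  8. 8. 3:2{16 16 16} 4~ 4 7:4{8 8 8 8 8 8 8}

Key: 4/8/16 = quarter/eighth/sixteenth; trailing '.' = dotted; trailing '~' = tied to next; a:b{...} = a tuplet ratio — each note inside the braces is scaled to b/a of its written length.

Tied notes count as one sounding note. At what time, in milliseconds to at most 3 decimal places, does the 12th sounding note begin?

1. 0.0ms @ 0 + 625.0ms (3/4)
2. 625.0ms @ 3/4 + 625.0ms (3/4)
3. 1250.0ms @ 3/2 + 138.889ms (1/6)
4. 1388.889ms @ 5/3 + 138.889ms (1/6)
5. 1527.778ms @ 11/6 + 138.889ms (1/6)
6. 1666.667ms @ 2 + 1666.667ms (2)
7. 3333.333ms @ 4 + 238.095ms (2/7)
8. 3571.429ms @ 30/7 + 238.095ms (2/7)
9. 3809.524ms @ 32/7 + 238.095ms (2/7)
10. 4047.619ms @ 34/7 + 238.095ms (2/7)
11. 4285.714ms @ 36/7 + 238.095ms (2/7)
12. 4523.81ms @ 38/7 + 238.095ms (2/7)
13. 4761.905ms @ 40/7 + 238.095ms (2/7)

note 12 onset = 38/7b = 4523.81ms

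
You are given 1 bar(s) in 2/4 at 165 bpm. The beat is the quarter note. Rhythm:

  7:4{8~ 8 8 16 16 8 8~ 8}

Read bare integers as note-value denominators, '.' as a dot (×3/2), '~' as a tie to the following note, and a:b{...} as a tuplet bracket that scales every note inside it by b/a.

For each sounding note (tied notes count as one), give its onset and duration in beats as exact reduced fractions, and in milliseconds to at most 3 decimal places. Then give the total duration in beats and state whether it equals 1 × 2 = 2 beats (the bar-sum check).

1) 0.0ms=0b +207.792ms=4/7b
2) 207.792ms=4/7b +103.896ms=2/7b
3) 311.688ms=6/7b +51.948ms=1/7b
4) 363.636ms=1b +51.948ms=1/7b
5) 415.584ms=8/7b +103.896ms=2/7b
6) 519.481ms=10/7b +207.792ms=4/7b
Σ=2b of 2 (165bpm 2/4) — PASS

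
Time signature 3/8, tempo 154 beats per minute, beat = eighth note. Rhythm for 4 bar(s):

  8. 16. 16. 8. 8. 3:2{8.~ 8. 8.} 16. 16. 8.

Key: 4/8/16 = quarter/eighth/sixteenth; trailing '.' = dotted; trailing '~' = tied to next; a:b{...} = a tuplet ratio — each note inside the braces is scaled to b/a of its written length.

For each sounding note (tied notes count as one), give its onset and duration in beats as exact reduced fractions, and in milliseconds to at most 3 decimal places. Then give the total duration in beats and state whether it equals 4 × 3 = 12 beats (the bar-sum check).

1) 0.0ms=0b +584.416ms=3/2b
2) 584.416ms=3/2b +292.208ms=3/4b
3) 876.623ms=9/4b +292.208ms=3/4b
4) 1168.831ms=3b +584.416ms=3/2b
5) 1753.247ms=9/2b +584.416ms=3/2b
6) 2337.662ms=6b +779.221ms=2b
7) 3116.883ms=8b +389.61ms=1b
8) 3506.494ms=9b +292.208ms=3/4b
9) 3798.701ms=39/4b +292.208ms=3/4b
10) 4090.909ms=21/2b +584.416ms=3/2b
Σ=12b of 12 (154bpm 3/8) — PASS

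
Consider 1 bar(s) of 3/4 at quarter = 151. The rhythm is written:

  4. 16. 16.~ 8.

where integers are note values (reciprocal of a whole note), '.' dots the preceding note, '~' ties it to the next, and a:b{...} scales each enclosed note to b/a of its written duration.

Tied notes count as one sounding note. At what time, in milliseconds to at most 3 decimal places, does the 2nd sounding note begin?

1. 0.0ms @ 0 + 596.026ms (3/2)
2. 596.026ms @ 3/2 + 149.007ms (3/8)
3. 745.033ms @ 15/8 + 447.02ms (9/8)

note 2 onset = 3/2b = 596.026ms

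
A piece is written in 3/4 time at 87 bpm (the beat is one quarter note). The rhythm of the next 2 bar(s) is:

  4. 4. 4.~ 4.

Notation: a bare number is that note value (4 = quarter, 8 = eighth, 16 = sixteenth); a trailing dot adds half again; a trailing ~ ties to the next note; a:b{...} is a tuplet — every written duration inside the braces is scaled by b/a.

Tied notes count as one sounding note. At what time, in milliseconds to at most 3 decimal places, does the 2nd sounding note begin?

1. 0.0ms @ 0 + 1034.483ms (3/2)
2. 1034.483ms @ 3/2 + 1034.483ms (3/2)
3. 2068.966ms @ 3 + 2068.966ms (3)

note 2 onset = 3/2b = 1034.483ms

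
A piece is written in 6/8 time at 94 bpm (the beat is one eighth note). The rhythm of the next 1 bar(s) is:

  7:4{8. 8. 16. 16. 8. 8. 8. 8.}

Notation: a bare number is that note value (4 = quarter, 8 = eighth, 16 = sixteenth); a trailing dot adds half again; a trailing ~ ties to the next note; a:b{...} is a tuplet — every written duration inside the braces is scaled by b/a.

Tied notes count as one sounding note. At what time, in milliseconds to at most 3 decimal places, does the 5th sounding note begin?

1. 0.0ms @ 0 + 547.112ms (6/7)
2. 547.112ms @ 6/7 + 547.112ms (6/7)
3. 1094.225ms @ 12/7 + 273.556ms (3/7)
4. 1367.781ms @ 15/7 + 273.556ms (3/7)
5. 1641.337ms @ 18/7 + 547.112ms (6/7)
6. 2188.45ms @ 24/7 + 547.112ms (6/7)
7. 2735.562ms @ 30/7 + 547.112ms (6/7)
8. 3282.675ms @ 36/7 + 547.112ms (6/7)

note 5 onset = 18/7b = 1641.337ms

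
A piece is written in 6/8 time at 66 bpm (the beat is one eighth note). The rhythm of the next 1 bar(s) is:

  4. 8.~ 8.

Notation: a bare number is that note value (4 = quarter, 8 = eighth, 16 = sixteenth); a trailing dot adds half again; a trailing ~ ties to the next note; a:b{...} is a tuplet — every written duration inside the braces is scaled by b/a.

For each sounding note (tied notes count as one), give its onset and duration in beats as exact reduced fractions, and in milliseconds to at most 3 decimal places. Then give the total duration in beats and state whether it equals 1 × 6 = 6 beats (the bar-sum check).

1) 0.0ms=0b +2727.273ms=3b
2) 2727.273ms=3b +2727.273ms=3b
Σ=6b of 6 (66bpm 6/8) — PASS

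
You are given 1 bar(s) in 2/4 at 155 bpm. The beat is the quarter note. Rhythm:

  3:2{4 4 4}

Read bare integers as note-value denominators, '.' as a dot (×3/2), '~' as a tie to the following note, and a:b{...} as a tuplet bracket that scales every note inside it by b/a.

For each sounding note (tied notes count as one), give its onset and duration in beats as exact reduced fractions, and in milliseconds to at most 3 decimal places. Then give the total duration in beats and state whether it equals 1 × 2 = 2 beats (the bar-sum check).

1) 0.0ms=0b +258.065ms=2/3b
2) 258.065ms=2/3b +258.065ms=2/3b
3) 516.129ms=4/3b +258.065ms=2/3b
Σ=2b of 2 (155bpm 2/4) — PASS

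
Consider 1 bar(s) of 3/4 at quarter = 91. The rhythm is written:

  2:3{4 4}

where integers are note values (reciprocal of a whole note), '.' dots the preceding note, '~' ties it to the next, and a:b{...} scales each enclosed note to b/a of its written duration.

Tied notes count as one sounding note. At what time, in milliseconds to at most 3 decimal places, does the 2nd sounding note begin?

1. 0.0ms @ 0 + 989.011ms (3/2)
2. 989.011ms @ 3/2 + 989.011ms (3/2)

note 2 onset = 3/2b = 989.011ms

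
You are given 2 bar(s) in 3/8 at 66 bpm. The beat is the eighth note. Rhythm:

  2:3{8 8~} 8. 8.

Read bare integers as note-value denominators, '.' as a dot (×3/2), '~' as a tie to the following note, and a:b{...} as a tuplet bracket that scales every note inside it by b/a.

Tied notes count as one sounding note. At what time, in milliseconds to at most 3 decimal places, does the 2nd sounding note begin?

1. 0.0ms @ 0 + 1363.636ms (3/2)
2. 1363.636ms @ 3/2 + 2727.273ms (3)
3. 4090.909ms @ 9/2 + 1363.636ms (3/2)

note 2 onset = 3/2b = 1363.636ms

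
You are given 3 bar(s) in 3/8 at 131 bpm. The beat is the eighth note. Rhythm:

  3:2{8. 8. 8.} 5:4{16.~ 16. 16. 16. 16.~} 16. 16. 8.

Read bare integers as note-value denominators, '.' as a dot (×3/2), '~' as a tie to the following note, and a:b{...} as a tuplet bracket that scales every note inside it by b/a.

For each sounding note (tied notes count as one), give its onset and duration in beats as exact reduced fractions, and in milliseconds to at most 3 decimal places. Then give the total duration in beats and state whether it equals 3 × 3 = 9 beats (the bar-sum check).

1) 0.0ms=0b +458.015ms=1b
2) 458.015ms=1b +458.015ms=1b
3) 916.031ms=2b +458.015ms=1b
4) 1374.046ms=3b +549.618ms=6/5b
5) 1923.664ms=21/5b +274.809ms=3/5b
6) 2198.473ms=24/5b +274.809ms=3/5b
7) 2473.282ms=27/5b +618.321ms=27/20b
8) 3091.603ms=27/4b +343.511ms=3/4b
9) 3435.115ms=15/2b +687.023ms=3/2b
Σ=9b of 9 (131bpm 3/8) — PASS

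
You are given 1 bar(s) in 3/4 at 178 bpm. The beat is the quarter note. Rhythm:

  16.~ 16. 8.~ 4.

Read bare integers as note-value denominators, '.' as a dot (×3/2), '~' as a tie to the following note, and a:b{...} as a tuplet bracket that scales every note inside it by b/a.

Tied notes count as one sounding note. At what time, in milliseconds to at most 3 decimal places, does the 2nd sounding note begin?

1. 0.0ms @ 0 + 252.809ms (3/4)
2. 252.809ms @ 3/4 + 758.427ms (9/4)

note 2 onset = 3/4b = 252.809ms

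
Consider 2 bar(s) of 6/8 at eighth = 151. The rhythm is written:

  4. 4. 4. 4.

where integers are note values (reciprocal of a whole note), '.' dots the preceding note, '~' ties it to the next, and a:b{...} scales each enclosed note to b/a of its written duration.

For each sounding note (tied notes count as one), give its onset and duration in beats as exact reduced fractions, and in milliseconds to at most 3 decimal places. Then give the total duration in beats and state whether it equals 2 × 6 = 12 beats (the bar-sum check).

1) 0.0ms=0b +1192.053ms=3b
2) 1192.053ms=3b +1192.053ms=3b
3) 2384.106ms=6b +1192.053ms=3b
4) 3576.159ms=9b +1192.053ms=3b
Σ=12b of 12 (151bpm 6/8) — PASS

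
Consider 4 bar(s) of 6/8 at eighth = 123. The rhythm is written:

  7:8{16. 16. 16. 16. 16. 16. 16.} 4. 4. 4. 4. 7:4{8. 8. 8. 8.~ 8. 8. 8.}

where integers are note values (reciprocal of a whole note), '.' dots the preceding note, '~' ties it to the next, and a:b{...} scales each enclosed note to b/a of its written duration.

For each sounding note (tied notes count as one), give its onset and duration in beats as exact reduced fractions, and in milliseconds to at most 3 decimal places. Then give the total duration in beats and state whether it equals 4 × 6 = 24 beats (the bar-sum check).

1) 0.0ms=0b +418.118ms=6/7b
2) 418.118ms=6/7b +418.118ms=6/7b
3) 836.237ms=12/7b +418.118ms=6/7b
4) 1254.355ms=18/7b +418.118ms=6/7b
5) 1672.474ms=24/7b +418.118ms=6/7b
6) 2090.592ms=30/7b +418.118ms=6/7b
7) 2508.711ms=36/7b +418.118ms=6/7b
8) 2926.829ms=6b +1463.415ms=3b
9) 4390.244ms=9b +1463.415ms=3b
10) 5853.659ms=12b +1463.415ms=3b
11) 7317.073ms=15b +1463.415ms=3b
12) 8780.488ms=18b +418.118ms=6/7b
13) 9198.606ms=132/7b +418.118ms=6/7b
14) 9616.725ms=138/7b +418.118ms=6/7b
15) 10034.843ms=144/7b +836.237ms=12/7b
16) 10871.08ms=156/7b +418.118ms=6/7b
17) 11289.199ms=162/7b +418.118ms=6/7b
Σ=24b of 24 (123bpm 6/8) — PASS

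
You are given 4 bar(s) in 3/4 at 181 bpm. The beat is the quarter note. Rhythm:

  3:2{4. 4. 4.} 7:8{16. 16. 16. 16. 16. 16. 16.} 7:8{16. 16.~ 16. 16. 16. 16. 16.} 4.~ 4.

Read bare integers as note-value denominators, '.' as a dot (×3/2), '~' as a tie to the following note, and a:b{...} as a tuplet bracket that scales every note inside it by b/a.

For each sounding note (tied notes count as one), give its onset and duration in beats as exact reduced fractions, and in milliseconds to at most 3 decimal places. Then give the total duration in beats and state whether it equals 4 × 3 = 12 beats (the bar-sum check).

1) 0.0ms=0b +331.492ms=1b
2) 331.492ms=1b +331.492ms=1b
3) 662.983ms=2b +331.492ms=1b
4) 994.475ms=3b +142.068ms=3/7b
5) 1136.543ms=24/7b +142.068ms=3/7b
6) 1278.611ms=27/7b +142.068ms=3/7b
7) 1420.679ms=30/7b +142.068ms=3/7b
8) 1562.747ms=33/7b +142.068ms=3/7b
9) 1704.815ms=36/7b +142.068ms=3/7b
10) 1846.882ms=39/7b +142.068ms=3/7b
11) 1988.95ms=6b +142.068ms=3/7b
12) 2131.018ms=45/7b +284.136ms=6/7b
13) 2415.154ms=51/7b +142.068ms=3/7b
14) 2557.222ms=54/7b +142.068ms=3/7b
15) 2699.29ms=57/7b +142.068ms=3/7b
16) 2841.358ms=60/7b +142.068ms=3/7b
17) 2983.425ms=9b +994.475ms=3b
Σ=12b of 12 (181bpm 3/4) — PASS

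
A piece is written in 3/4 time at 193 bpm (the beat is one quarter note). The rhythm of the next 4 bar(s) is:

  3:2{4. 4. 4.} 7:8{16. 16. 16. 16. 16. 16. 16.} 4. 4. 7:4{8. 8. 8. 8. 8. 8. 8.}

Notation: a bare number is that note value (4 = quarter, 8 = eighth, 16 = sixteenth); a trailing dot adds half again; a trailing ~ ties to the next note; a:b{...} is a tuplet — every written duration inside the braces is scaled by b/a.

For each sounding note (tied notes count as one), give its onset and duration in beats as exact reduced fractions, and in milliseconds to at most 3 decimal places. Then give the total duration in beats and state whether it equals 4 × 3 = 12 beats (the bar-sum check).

1) 0.0ms=0b +310.881ms=1b
2) 310.881ms=1b +310.881ms=1b
3) 621.762ms=2b +310.881ms=1b
4) 932.642ms=3b +133.235ms=3/7b
5) 1065.877ms=24/7b +133.235ms=3/7b
6) 1199.112ms=27/7b +133.235ms=3/7b
7) 1332.346ms=30/7b +133.235ms=3/7b
8) 1465.581ms=33/7b +133.235ms=3/7b
9) 1598.816ms=36/7b +133.235ms=3/7b
10) 1732.05ms=39/7b +133.235ms=3/7b
11) 1865.285ms=6b +466.321ms=3/2b
12) 2331.606ms=15/2b +466.321ms=3/2b
13) 2797.927ms=9b +133.235ms=3/7b
14) 2931.162ms=66/7b +133.235ms=3/7b
15) 3064.397ms=69/7b +133.235ms=3/7b
16) 3197.631ms=72/7b +133.235ms=3/7b
17) 3330.866ms=75/7b +133.235ms=3/7b
18) 3464.101ms=78/7b +133.235ms=3/7b
19) 3597.335ms=81/7b +133.235ms=3/7b
Σ=12b of 12 (193bpm 3/4) — PASS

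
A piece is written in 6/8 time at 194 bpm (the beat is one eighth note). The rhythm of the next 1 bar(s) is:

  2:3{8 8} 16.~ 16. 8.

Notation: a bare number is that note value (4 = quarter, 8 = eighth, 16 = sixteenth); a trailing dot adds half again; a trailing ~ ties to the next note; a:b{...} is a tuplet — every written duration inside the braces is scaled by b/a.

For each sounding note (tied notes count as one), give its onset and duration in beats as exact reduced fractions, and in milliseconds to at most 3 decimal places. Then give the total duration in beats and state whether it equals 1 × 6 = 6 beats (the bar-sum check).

1) 0.0ms=0b +463.918ms=3/2b
2) 463.918ms=3/2b +463.918ms=3/2b
3) 927.835ms=3b +463.918ms=3/2b
4) 1391.753ms=9/2b +463.918ms=3/2b
Σ=6b of 6 (194bpm 6/8) — PASS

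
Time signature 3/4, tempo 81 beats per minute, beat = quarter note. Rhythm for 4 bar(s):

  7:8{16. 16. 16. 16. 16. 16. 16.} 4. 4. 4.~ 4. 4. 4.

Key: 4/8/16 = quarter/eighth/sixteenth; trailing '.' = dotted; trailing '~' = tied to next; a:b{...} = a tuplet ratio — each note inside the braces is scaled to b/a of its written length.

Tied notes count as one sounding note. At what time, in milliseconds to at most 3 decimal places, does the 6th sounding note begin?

1. 0.0ms @ 0 + 317.46ms (3/7)
2. 317.46ms @ 3/7 + 317.46ms (3/7)
3. 634.921ms @ 6/7 + 317.46ms (3/7)
4. 952.381ms @ 9/7 + 317.46ms (3/7)
5. 1269.841ms @ 12/7 + 317.46ms (3/7)
6. 1587.302ms @ 15/7 + 317.46ms (3/7)
7. 1904.762ms @ 18/7 + 317.46ms (3/7)
8. 2222.222ms @ 3 + 1111.111ms (3/2)
9. 3333.333ms @ 9/2 + 1111.111ms (3/2)
10. 4444.444ms @ 6 + 2222.222ms (3)
11. 6666.667ms @ 9 + 1111.111ms (3/2)
12. 7777.778ms @ 21/2 + 1111.111ms (3/2)

note 6 onset = 15/7b = 1587.302ms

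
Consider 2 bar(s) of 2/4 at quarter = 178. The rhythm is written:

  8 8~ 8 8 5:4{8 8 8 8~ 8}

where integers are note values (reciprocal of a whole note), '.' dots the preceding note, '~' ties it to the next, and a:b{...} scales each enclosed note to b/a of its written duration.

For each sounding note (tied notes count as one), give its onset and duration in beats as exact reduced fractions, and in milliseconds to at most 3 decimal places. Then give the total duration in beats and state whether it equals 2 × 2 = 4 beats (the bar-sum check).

1) 0.0ms=0b +168.539ms=1/2b
2) 168.539ms=1/2b +337.079ms=1b
3) 505.618ms=3/2b +168.539ms=1/2b
4) 674.157ms=2b +134.831ms=2/5b
5) 808.989ms=12/5b +134.831ms=2/5b
6) 943.82ms=14/5b +134.831ms=2/5b
7) 1078.652ms=16/5b +269.663ms=4/5b
Σ=4b of 4 (178bpm 2/4) — PASS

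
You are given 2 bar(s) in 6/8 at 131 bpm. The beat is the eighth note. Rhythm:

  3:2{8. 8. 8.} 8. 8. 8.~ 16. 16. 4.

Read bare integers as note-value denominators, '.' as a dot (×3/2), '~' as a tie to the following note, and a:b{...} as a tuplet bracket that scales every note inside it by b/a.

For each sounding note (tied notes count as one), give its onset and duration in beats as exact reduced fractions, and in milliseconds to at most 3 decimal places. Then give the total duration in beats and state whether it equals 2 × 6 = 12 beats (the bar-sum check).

1) 0.0ms=0b +458.015ms=1b
2) 458.015ms=1b +458.015ms=1b
3) 916.031ms=2b +458.015ms=1b
4) 1374.046ms=3b +687.023ms=3/2b
5) 2061.069ms=9/2b +687.023ms=3/2b
6) 2748.092ms=6b +1030.534ms=9/4b
7) 3778.626ms=33/4b +343.511ms=3/4b
8) 4122.137ms=9b +1374.046ms=3b
Σ=12b of 12 (131bpm 6/8) — PASS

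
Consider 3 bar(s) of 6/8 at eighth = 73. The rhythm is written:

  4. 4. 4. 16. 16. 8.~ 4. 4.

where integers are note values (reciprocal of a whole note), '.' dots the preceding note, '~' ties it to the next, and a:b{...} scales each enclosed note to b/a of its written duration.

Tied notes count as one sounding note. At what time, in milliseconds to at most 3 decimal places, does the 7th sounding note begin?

note 7 onset = 15b = 12328.767ms

1. 0.0ms @ 0 + 2465.753ms (3)
2. 2465.753ms @ 3 + 2465.753ms (3)
3. 4931.507ms @ 6 + 2465.753ms (3)
4. 7397.26ms @ 9 + 616.438ms (3/4)
5. 8013.699ms @ 39/4 + 616.438ms (3/4)
6. 8630.137ms @ 21/2 + 3698.63ms (9/2)
7. 12328.767ms @ 15 + 2465.753ms (3)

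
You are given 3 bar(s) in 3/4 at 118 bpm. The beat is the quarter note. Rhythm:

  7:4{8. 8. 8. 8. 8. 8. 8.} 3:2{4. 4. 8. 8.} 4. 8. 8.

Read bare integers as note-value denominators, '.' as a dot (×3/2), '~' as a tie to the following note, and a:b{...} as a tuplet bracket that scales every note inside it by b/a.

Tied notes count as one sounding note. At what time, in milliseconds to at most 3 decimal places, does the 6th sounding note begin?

1. 0.0ms @ 0 + 217.918ms (3/7)
2. 217.918ms @ 3/7 + 217.918ms (3/7)
3. 435.835ms @ 6/7 + 217.918ms (3/7)
4. 653.753ms @ 9/7 + 217.918ms (3/7)
5. 871.671ms @ 12/7 + 217.918ms (3/7)
6. 1089.588ms @ 15/7 + 217.918ms (3/7)
7. 1307.506ms @ 18/7 + 217.918ms (3/7)
8. 1525.424ms @ 3 + 508.475ms (1)
9. 2033.898ms @ 4 + 508.475ms (1)
10. 2542.373ms @ 5 + 254.237ms (1/2)
11. 2796.61ms @ 11/2 + 254.237ms (1/2)
12. 3050.847ms @ 6 + 762.712ms (3/2)
13. 3813.559ms @ 15/2 + 381.356ms (3/4)
14. 4194.915ms @ 33/4 + 381.356ms (3/4)

note 6 onset = 15/7b = 1089.588ms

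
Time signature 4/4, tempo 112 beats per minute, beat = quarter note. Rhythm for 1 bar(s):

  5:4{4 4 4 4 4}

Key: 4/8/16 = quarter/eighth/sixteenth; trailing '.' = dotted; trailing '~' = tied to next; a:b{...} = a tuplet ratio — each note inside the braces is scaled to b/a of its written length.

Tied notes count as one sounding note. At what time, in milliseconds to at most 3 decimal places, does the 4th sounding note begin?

note 4 onset = 12/5b = 1285.714ms

1. 0.0ms @ 0 + 428.571ms (4/5)
2. 428.571ms @ 4/5 + 428.571ms (4/5)
3. 857.143ms @ 8/5 + 428.571ms (4/5)
4. 1285.714ms @ 12/5 + 428.571ms (4/5)
5. 1714.286ms @ 16/5 + 428.571ms (4/5)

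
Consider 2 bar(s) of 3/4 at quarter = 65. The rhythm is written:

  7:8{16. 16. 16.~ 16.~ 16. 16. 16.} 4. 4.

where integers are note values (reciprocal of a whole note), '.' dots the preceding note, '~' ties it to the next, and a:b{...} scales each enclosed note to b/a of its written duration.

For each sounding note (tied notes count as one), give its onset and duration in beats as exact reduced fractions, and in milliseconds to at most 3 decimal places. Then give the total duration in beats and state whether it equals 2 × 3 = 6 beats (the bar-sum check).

1) 0.0ms=0b +395.604ms=3/7b
2) 395.604ms=3/7b +395.604ms=3/7b
3) 791.209ms=6/7b +1186.813ms=9/7b
4) 1978.022ms=15/7b +395.604ms=3/7b
5) 2373.626ms=18/7b +395.604ms=3/7b
6) 2769.231ms=3b +1384.615ms=3/2b
7) 4153.846ms=9/2b +1384.615ms=3/2b
Σ=6b of 6 (65bpm 3/4) — PASS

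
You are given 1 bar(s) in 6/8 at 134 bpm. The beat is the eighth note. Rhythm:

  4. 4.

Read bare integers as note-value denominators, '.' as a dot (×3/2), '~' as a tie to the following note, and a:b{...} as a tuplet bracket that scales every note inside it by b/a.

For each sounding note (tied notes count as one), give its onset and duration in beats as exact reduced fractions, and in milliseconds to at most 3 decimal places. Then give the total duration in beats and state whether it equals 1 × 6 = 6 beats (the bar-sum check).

1) 0.0ms=0b +1343.284ms=3b
2) 1343.284ms=3b +1343.284ms=3b
Σ=6b of 6 (134bpm 6/8) — PASS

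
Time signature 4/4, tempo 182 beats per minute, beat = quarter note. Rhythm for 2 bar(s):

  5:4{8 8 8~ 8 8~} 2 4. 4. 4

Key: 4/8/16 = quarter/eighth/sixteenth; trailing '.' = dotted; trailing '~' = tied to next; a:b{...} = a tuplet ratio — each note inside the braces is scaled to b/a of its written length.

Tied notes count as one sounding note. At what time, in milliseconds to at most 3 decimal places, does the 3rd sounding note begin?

1. 0.0ms @ 0 + 131.868ms (2/5)
2. 131.868ms @ 2/5 + 131.868ms (2/5)
3. 263.736ms @ 4/5 + 263.736ms (4/5)
4. 527.473ms @ 8/5 + 791.209ms (12/5)
5. 1318.681ms @ 4 + 494.505ms (3/2)
6. 1813.187ms @ 11/2 + 494.505ms (3/2)
7. 2307.692ms @ 7 + 329.67ms (1)

note 3 onset = 4/5b = 263.736ms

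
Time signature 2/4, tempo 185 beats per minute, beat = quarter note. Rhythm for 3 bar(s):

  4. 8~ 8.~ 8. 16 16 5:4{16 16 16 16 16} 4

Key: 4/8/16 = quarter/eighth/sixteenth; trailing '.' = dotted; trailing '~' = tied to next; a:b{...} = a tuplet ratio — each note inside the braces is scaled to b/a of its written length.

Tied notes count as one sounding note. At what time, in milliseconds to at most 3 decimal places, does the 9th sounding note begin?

1. 0.0ms @ 0 + 486.486ms (3/2)
2. 486.486ms @ 3/2 + 648.649ms (2)
3. 1135.135ms @ 7/2 + 81.081ms (1/4)
4. 1216.216ms @ 15/4 + 81.081ms (1/4)
5. 1297.297ms @ 4 + 64.865ms (1/5)
6. 1362.162ms @ 21/5 + 64.865ms (1/5)
7. 1427.027ms @ 22/5 + 64.865ms (1/5)
8. 1491.892ms @ 23/5 + 64.865ms (1/5)
9. 1556.757ms @ 24/5 + 64.865ms (1/5)
10. 1621.622ms @ 5 + 324.324ms (1)

note 9 onset = 24/5b = 1556.757ms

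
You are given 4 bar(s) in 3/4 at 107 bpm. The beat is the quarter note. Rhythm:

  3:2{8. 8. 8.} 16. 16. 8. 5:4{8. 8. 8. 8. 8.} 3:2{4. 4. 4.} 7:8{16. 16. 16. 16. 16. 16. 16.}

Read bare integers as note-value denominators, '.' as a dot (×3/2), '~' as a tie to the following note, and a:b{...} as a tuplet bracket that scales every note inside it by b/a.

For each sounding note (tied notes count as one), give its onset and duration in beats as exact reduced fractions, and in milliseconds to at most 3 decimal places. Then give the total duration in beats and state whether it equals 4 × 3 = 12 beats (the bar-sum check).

1) 0.0ms=0b +280.374ms=1/2b
2) 280.374ms=1/2b +280.374ms=1/2b
3) 560.748ms=1b +280.374ms=1/2b
4) 841.121ms=3/2b +210.28ms=3/8b
5) 1051.402ms=15/8b +210.28ms=3/8b
6) 1261.682ms=9/4b +420.561ms=3/4b
7) 1682.243ms=3b +336.449ms=3/5b
8) 2018.692ms=18/5b +336.449ms=3/5b
9) 2355.14ms=21/5b +336.449ms=3/5b
10) 2691.589ms=24/5b +336.449ms=3/5b
11) 3028.037ms=27/5b +336.449ms=3/5b
12) 3364.486ms=6b +560.748ms=1b
13) 3925.234ms=7b +560.748ms=1b
14) 4485.981ms=8b +560.748ms=1b
15) 5046.729ms=9b +240.32ms=3/7b
16) 5287.049ms=66/7b +240.32ms=3/7b
17) 5527.37ms=69/7b +240.32ms=3/7b
18) 5767.69ms=72/7b +240.32ms=3/7b
19) 6008.011ms=75/7b +240.32ms=3/7b
20) 6248.331ms=78/7b +240.32ms=3/7b
21) 6488.652ms=81/7b +240.32ms=3/7b
Σ=12b of 12 (107bpm 3/4) — PASS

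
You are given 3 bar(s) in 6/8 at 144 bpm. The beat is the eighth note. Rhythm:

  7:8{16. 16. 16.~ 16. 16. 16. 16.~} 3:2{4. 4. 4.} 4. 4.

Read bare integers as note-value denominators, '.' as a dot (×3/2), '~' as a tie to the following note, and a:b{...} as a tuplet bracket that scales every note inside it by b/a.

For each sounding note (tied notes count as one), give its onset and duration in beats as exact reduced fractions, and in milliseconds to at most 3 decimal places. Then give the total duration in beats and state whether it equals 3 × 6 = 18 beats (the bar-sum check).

1) 0.0ms=0b +357.143ms=6/7b
2) 357.143ms=6/7b +357.143ms=6/7b
3) 714.286ms=12/7b +714.286ms=12/7b
4) 1428.571ms=24/7b +357.143ms=6/7b
5) 1785.714ms=30/7b +357.143ms=6/7b
6) 2142.857ms=36/7b +1190.476ms=20/7b
7) 3333.333ms=8b +833.333ms=2b
8) 4166.667ms=10b +833.333ms=2b
9) 5000.0ms=12b +1250.0ms=3b
10) 6250.0ms=15b +1250.0ms=3b
Σ=18b of 18 (144bpm 6/8) — PASS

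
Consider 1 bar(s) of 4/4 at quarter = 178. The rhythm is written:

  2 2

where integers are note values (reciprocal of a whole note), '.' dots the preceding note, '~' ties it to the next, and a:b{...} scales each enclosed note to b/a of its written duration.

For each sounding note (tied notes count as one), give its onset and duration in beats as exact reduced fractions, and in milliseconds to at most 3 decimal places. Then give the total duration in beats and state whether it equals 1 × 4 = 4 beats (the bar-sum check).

1) 0.0ms=0b +674.157ms=2b
2) 674.157ms=2b +674.157ms=2b
Σ=4b of 4 (178bpm 4/4) — PASS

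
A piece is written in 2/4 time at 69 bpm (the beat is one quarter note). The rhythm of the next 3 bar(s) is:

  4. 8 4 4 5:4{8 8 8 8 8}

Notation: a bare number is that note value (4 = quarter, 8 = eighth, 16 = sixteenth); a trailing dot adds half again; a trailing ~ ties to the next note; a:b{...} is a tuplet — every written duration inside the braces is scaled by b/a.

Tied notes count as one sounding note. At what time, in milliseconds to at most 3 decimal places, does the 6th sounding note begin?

note 6 onset = 22/5b = 3826.087ms

1. 0.0ms @ 0 + 1304.348ms (3/2)
2. 1304.348ms @ 3/2 + 434.783ms (1/2)
3. 1739.13ms @ 2 + 869.565ms (1)
4. 2608.696ms @ 3 + 869.565ms (1)
5. 3478.261ms @ 4 + 347.826ms (2/5)
6. 3826.087ms @ 22/5 + 347.826ms (2/5)
7. 4173.913ms @ 24/5 + 347.826ms (2/5)
8. 4521.739ms @ 26/5 + 347.826ms (2/5)
9. 4869.565ms @ 28/5 + 347.826ms (2/5)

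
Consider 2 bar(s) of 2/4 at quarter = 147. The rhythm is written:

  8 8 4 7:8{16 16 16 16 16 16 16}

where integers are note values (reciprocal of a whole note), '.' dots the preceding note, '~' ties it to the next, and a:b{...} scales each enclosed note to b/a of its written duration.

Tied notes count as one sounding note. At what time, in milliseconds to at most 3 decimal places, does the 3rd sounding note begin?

1. 0.0ms @ 0 + 204.082ms (1/2)
2. 204.082ms @ 1/2 + 204.082ms (1/2)
3. 408.163ms @ 1 + 408.163ms (1)
4. 816.327ms @ 2 + 116.618ms (2/7)
5. 932.945ms @ 16/7 + 116.618ms (2/7)
6. 1049.563ms @ 18/7 + 116.618ms (2/7)
7. 1166.181ms @ 20/7 + 116.618ms (2/7)
8. 1282.799ms @ 22/7 + 116.618ms (2/7)
9. 1399.417ms @ 24/7 + 116.618ms (2/7)
10. 1516.035ms @ 26/7 + 116.618ms (2/7)

note 3 onset = 1b = 408.163ms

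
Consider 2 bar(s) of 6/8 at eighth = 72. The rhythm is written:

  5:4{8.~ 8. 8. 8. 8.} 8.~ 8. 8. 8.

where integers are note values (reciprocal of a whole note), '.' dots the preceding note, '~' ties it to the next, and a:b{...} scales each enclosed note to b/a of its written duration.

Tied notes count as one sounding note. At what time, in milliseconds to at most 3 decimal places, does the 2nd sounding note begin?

note 2 onset = 12/5b = 2000.0ms

1. 0.0ms @ 0 + 2000.0ms (12/5)
2. 2000.0ms @ 12/5 + 1000.0ms (6/5)
3. 3000.0ms @ 18/5 + 1000.0ms (6/5)
4. 4000.0ms @ 24/5 + 1000.0ms (6/5)
5. 5000.0ms @ 6 + 2500.0ms (3)
6. 7500.0ms @ 9 + 1250.0ms (3/2)
7. 8750.0ms @ 21/2 + 1250.0ms (3/2)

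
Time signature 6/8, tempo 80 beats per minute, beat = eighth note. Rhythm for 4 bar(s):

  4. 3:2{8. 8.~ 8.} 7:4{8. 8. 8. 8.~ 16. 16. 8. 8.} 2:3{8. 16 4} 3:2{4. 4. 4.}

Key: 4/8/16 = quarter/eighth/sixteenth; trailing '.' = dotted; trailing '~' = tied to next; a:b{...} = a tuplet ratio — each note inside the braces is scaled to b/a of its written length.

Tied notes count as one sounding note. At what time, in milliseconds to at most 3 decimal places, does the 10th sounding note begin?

1. 0.0ms @ 0 + 2250.0ms (3)
2. 2250.0ms @ 3 + 750.0ms (1)
3. 3000.0ms @ 4 + 1500.0ms (2)
4. 4500.0ms @ 6 + 642.857ms (6/7)
5. 5142.857ms @ 48/7 + 642.857ms (6/7)
6. 5785.714ms @ 54/7 + 642.857ms (6/7)
7. 6428.571ms @ 60/7 + 964.286ms (9/7)
8. 7392.857ms @ 69/7 + 321.429ms (3/7)
9. 7714.286ms @ 72/7 + 642.857ms (6/7)
10. 8357.143ms @ 78/7 + 642.857ms (6/7)
11. 9000.0ms @ 12 + 1687.5ms (9/4)
12. 10687.5ms @ 57/4 + 562.5ms (3/4)
13. 11250.0ms @ 15 + 2250.0ms (3)
14. 13500.0ms @ 18 + 1500.0ms (2)
15. 15000.0ms @ 20 + 1500.0ms (2)
16. 16500.0ms @ 22 + 1500.0ms (2)

note 10 onset = 78/7b = 8357.143ms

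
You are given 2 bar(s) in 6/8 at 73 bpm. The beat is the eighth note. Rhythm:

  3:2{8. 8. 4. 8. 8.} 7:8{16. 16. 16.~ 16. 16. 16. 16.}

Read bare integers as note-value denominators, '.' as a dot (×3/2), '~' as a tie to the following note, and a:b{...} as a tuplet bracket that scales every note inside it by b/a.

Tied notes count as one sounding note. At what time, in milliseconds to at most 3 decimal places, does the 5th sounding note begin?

note 5 onset = 5b = 4109.589ms

1. 0.0ms @ 0 + 821.918ms (1)
2. 821.918ms @ 1 + 821.918ms (1)
3. 1643.836ms @ 2 + 1643.836ms (2)
4. 3287.671ms @ 4 + 821.918ms (1)
5. 4109.589ms @ 5 + 821.918ms (1)
6. 4931.507ms @ 6 + 704.501ms (6/7)
7. 5636.008ms @ 48/7 + 704.501ms (6/7)
8. 6340.509ms @ 54/7 + 1409.002ms (12/7)
9. 7749.511ms @ 66/7 + 704.501ms (6/7)
10. 8454.012ms @ 72/7 + 704.501ms (6/7)
11. 9158.513ms @ 78/7 + 704.501ms (6/7)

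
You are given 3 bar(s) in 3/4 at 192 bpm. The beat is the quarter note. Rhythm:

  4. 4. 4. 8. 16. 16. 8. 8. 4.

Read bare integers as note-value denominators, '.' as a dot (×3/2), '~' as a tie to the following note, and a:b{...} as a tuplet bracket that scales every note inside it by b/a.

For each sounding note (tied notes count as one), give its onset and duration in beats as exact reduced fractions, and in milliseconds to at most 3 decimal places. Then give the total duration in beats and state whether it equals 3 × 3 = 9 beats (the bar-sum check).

1) 0.0ms=0b +468.75ms=3/2b
2) 468.75ms=3/2b +468.75ms=3/2b
3) 937.5ms=3b +468.75ms=3/2b
4) 1406.25ms=9/2b +234.375ms=3/4b
5) 1640.625ms=21/4b +117.188ms=3/8b
6) 1757.812ms=45/8b +117.188ms=3/8b
7) 1875.0ms=6b +234.375ms=3/4b
8) 2109.375ms=27/4b +234.375ms=3/4b
9) 2343.75ms=15/2b +468.75ms=3/2b
Σ=9b of 9 (192bpm 3/4) — PASS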